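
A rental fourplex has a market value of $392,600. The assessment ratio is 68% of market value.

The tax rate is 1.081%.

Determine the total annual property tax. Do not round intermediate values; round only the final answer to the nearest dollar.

$2,886

Assessed value = $392,600 × 0.68 = $266,968
Tax = $266,968 × 0.01081 = $2,885.92408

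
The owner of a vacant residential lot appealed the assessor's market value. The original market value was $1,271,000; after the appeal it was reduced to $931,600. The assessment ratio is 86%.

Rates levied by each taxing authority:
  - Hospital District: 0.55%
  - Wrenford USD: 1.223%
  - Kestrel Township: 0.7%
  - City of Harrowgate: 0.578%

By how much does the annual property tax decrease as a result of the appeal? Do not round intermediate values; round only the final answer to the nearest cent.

$8,905.38

Old assessed value = $1,271,000 × 0.86 = $1,093,060
New assessed value = $931,600 × 0.86 = $801,176
Combined rate = 0.0055 + 0.01223 + 0.007 + 0.00578 = 0.03051
Old tax = $1,093,060 × 0.03051 = $33,349.2606
New tax = $801,176 × 0.03051 = $24,443.87976
Reduction = $33,349.2606 − $24,443.87976 = $8,905.38084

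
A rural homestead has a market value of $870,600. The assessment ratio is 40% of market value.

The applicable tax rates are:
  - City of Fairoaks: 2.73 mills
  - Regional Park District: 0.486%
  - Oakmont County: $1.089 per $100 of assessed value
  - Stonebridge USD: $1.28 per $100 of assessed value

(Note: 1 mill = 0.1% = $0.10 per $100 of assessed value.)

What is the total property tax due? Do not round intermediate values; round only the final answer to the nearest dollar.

$10,893

Assessed value = $870,600 × 0.4 = $348,240
City of Fairoaks: $348,240 × 0.00273 = $950.6952
Regional Park District: $348,240 × 0.00486 = $1,692.4464
Oakmont County: $348,240 × 0.01089 = $3,792.3336
Stonebridge USD: $348,240 × 0.0128 = $4,457.472
Total = $10,892.9472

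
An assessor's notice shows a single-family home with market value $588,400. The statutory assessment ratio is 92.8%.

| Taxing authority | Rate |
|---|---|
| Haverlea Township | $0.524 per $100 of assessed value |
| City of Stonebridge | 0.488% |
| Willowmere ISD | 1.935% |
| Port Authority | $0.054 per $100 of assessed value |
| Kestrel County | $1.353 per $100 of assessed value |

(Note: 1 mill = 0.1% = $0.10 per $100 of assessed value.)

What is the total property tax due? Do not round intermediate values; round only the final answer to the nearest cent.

$23,774.37

Assessed value = $588,400 × 0.928 = $546,035.2
Haverlea Township: $546,035.2 × 0.00524 = $2,861.224448
City of Stonebridge: $546,035.2 × 0.00488 = $2,664.651776
Willowmere ISD: $546,035.2 × 0.01935 = $10,565.78112
Port Authority: $546,035.2 × 0.00054 = $294.859008
Kestrel County: $546,035.2 × 0.01353 = $7,387.856256
Total = $23,774.372608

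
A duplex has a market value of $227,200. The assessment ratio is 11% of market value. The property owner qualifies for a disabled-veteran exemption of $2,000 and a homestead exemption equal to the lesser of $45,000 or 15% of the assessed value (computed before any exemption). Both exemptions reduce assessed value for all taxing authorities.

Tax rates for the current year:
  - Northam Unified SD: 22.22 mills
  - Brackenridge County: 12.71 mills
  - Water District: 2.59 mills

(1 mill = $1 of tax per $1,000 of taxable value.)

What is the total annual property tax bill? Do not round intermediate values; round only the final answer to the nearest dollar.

Assessed value = $227,200 × 0.11 = $24,992
Homestead exemption = min($45,000, 15% × $24,992) = min($45,000, $3,748.8) = $3,748.8 (percentage binds)
Taxable value = $24,992 − $2,000 − $3,748.8 = $19,243.2
Northam Unified SD: $19,243.2 × 0.02222 = $427.583904
Brackenridge County: $19,243.2 × 0.01271 = $244.581072
Water District: $19,243.2 × 0.00259 = $49.839888
Total = $722.004864

$722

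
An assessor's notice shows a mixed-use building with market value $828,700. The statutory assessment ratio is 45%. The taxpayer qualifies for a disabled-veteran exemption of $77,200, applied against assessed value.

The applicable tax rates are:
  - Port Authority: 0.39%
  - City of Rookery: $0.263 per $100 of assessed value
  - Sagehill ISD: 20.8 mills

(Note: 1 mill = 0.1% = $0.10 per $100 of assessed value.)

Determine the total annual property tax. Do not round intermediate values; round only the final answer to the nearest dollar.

$8,082

Assessed value = $828,700 × 0.45 = $372,915
Taxable value = $372,915 − $77,200 = $295,715
Port Authority: $295,715 × 0.0039 = $1,153.2885
City of Rookery: $295,715 × 0.00263 = $777.73045
Sagehill ISD: $295,715 × 0.0208 = $6,150.872
Total = $8,081.89095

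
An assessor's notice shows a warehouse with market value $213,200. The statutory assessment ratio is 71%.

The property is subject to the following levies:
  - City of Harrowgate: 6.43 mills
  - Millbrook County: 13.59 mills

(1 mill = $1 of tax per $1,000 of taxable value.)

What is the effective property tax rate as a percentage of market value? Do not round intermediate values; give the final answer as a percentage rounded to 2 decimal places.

Assessed value = $213,200 × 0.71 = $151,372
City of Harrowgate: $151,372 × 0.00643 = $973.32196
Millbrook County: $151,372 × 0.01359 = $2,057.14548
Total tax = $3,030.46744
Effective rate = $3,030.46744 ÷ $213,200 = 1.42% of market value

1.42%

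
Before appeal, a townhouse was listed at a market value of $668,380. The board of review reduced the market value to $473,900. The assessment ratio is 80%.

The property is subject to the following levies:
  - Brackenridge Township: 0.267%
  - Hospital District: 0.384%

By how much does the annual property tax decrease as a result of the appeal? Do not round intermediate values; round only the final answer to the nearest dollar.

Old assessed value = $668,380 × 0.8 = $534,704
New assessed value = $473,900 × 0.8 = $379,120
Combined rate = 0.00267 + 0.00384 = 0.00651
Old tax = $534,704 × 0.00651 = $3,480.92304
New tax = $379,120 × 0.00651 = $2,468.0712
Reduction = $3,480.92304 − $2,468.0712 = $1,012.85184

$1,013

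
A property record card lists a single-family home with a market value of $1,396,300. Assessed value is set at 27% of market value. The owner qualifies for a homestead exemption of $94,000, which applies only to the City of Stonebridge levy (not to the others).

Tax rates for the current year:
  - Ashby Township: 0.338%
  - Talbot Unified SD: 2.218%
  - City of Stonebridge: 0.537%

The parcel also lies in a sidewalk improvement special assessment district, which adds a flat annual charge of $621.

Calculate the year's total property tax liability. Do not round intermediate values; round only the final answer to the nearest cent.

$11,776.86

Assessed value = $1,396,300 × 0.27 = $377,001
Ashby Township: $377,001 × 0.00338 = $1,274.26338
Talbot Unified SD: $377,001 × 0.02218 = $8,361.88218
City of Stonebridge: ($377,001 − $94,000) × 0.00537 = $283,001 × 0.00537 = $1,519.71537
Levies subtotal = $11,155.86093
Total = $11,155.86093 + $621 = $11,776.86093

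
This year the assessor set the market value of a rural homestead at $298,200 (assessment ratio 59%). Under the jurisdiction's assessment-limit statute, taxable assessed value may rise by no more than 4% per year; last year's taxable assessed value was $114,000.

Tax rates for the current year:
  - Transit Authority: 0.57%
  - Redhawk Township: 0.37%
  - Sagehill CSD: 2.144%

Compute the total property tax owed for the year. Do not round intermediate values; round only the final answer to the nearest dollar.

$3,656

Uncapped assessed value = $298,200 × 0.59 = $175,938
Cap limit = $114,000 × 1.04 = $118,560
Taxable assessed value = min($175,938, $118,560) = $118,560 (cap binds)
Transit Authority: $118,560 × 0.0057 = $675.792
Redhawk Township: $118,560 × 0.0037 = $438.672
Sagehill CSD: $118,560 × 0.02144 = $2,541.9264
Total = $3,656.3904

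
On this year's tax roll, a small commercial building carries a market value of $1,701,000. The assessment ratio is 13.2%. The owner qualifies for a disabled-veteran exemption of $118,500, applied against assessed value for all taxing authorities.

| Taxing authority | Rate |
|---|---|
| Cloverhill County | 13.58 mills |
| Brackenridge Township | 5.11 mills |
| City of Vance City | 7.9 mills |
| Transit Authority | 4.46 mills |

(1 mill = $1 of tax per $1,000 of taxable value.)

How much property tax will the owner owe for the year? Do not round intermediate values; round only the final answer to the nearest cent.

$3,292.29

Assessed value = $1,701,000 × 0.132 = $224,532
Taxable value = $224,532 − $118,500 = $106,032
Cloverhill County: $106,032 × 0.01358 = $1,439.91456
Brackenridge Township: $106,032 × 0.00511 = $541.82352
City of Vance City: $106,032 × 0.0079 = $837.6528
Transit Authority: $106,032 × 0.00446 = $472.90272
Total = $1,439.91456 + $541.82352 + $837.6528 + $472.90272 = $3,292.2936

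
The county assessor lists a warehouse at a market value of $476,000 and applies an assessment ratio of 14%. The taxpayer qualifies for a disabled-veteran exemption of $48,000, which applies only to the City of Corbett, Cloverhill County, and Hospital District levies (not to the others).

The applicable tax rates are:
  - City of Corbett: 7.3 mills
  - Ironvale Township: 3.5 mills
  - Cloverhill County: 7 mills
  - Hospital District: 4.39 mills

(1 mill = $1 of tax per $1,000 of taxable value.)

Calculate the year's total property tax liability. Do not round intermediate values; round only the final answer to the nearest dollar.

$582

Assessed value = $476,000 × 0.14 = $66,640
City of Corbett: ($66,640 − $48,000) × 0.0073 = $18,640 × 0.0073 = $136.072
Ironvale Township: $66,640 × 0.0035 = $233.24
Cloverhill County: ($66,640 − $48,000) × 0.007 = $18,640 × 0.007 = $130.48
Hospital District: ($66,640 − $48,000) × 0.00439 = $18,640 × 0.00439 = $81.8296
Total = $581.6216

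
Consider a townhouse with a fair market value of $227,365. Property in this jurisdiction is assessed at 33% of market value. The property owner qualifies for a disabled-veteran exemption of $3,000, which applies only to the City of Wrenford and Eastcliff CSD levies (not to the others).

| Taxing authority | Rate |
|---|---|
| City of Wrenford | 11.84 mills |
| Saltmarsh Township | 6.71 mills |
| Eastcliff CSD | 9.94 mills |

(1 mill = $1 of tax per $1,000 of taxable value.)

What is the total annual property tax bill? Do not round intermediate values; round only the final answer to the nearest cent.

Assessed value = $227,365 × 0.33 = $75,030.45
City of Wrenford: ($75,030.45 − $3,000) × 0.01184 = $72,030.45 × 0.01184 = $852.840528
Saltmarsh Township: $75,030.45 × 0.00671 = $503.4543195
Eastcliff CSD: ($75,030.45 − $3,000) × 0.00994 = $72,030.45 × 0.00994 = $715.982673
Total = $2,072.2775205

$2,072.28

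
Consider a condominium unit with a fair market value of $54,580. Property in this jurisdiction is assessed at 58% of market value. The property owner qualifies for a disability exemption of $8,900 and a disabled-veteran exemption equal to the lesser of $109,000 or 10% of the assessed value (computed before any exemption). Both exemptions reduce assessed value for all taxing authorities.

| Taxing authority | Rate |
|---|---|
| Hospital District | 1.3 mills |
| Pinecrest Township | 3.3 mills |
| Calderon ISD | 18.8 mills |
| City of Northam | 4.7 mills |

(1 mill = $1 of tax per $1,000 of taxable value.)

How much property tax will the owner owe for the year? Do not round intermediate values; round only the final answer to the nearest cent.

Assessed value = $54,580 × 0.58 = $31,656.4
Disabled-veteran exemption = min($109,000, 10% × $31,656.4) = min($109,000, $3,165.64) = $3,165.64 (percentage binds)
Taxable value = $31,656.4 − $8,900 − $3,165.64 = $19,590.76
Hospital District: $19,590.76 × 0.0013 = $25.467988
Pinecrest Township: $19,590.76 × 0.0033 = $64.649508
Calderon ISD: $19,590.76 × 0.0188 = $368.306288
City of Northam: $19,590.76 × 0.0047 = $92.076572
Total = $550.500356

$550.50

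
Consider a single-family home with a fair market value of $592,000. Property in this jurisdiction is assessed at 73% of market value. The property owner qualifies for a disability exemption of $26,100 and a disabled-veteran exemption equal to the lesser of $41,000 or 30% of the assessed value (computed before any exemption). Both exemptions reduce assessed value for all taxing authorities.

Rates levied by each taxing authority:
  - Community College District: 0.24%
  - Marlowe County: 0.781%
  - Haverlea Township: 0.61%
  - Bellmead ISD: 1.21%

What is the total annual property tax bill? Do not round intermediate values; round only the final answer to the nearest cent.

$10,371.35

Assessed value = $592,000 × 0.73 = $432,160
Disabled-veteran exemption = min($41,000, 30% × $432,160) = min($41,000, $129,648) = $41,000 (dollar cap binds)
Taxable value = $432,160 − $26,100 − $41,000 = $365,060
Community College District: $365,060 × 0.0024 = $876.144
Marlowe County: $365,060 × 0.00781 = $2,851.1186
Haverlea Township: $365,060 × 0.0061 = $2,226.866
Bellmead ISD: $365,060 × 0.0121 = $4,417.226
Total = $10,371.3546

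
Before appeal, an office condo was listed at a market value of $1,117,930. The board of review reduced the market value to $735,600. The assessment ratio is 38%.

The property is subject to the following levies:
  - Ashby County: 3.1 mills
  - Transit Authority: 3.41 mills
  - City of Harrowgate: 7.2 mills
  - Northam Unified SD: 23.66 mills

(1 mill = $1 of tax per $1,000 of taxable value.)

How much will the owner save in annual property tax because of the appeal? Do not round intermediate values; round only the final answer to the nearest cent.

Old assessed value = $1,117,930 × 0.38 = $424,813.4
New assessed value = $735,600 × 0.38 = $279,528
Combined rate = 0.0031 + 0.00341 + 0.0072 + 0.02366 = 0.03737
Old tax = $424,813.4 × 0.03737 = $15,875.276758
New tax = $279,528 × 0.03737 = $10,445.96136
Reduction = $15,875.276758 − $10,445.96136 = $5,429.315398

$5,429.32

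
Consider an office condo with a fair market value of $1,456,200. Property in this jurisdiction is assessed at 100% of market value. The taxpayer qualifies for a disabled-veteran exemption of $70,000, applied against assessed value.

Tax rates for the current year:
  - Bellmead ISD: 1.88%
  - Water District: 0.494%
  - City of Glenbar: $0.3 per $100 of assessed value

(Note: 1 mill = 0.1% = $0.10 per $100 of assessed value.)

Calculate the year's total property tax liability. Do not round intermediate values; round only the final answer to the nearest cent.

Assessed value = $1,456,200 × 1 = $1,456,200
Taxable value = $1,456,200 − $70,000 = $1,386,200
Bellmead ISD: $1,386,200 × 0.0188 = $26,060.56
Water District: $1,386,200 × 0.00494 = $6,847.828
City of Glenbar: $1,386,200 × 0.003 = $4,158.6
Total = $37,066.988

$37,066.99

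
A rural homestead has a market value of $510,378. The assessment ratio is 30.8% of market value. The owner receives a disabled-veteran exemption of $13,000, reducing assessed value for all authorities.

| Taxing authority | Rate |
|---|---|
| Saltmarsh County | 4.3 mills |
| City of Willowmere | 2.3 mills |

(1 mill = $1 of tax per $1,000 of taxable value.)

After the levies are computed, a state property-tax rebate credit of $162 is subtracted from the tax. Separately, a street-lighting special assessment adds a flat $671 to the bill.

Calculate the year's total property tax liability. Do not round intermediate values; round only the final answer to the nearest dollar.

Assessed value = $510,378 × 0.308 = $157,196.424
Taxable value = $157,196.424 − $13,000 = $144,196.424
Saltmarsh County: $144,196.424 × 0.0043 = $620.0446232
City of Willowmere: $144,196.424 × 0.0023 = $331.6517752
Levies subtotal = $951.6963984
After credit = $951.6963984 − $162 = $789.6963984
Total = $789.6963984 + $671 = $1,460.6963984

$1,461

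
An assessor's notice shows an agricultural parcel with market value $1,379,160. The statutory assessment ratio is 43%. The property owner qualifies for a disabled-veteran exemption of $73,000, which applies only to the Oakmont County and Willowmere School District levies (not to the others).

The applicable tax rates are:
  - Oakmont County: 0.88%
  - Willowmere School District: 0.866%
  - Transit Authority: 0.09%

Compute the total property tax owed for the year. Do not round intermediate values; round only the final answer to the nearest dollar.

$9,614

Assessed value = $1,379,160 × 0.43 = $593,038.8
Oakmont County: ($593,038.8 − $73,000) × 0.0088 = $520,038.8 × 0.0088 = $4,576.34144
Willowmere School District: ($593,038.8 − $73,000) × 0.00866 = $520,038.8 × 0.00866 = $4,503.536008
Transit Authority: $593,038.8 × 0.0009 = $533.73492
Total = $9,613.612368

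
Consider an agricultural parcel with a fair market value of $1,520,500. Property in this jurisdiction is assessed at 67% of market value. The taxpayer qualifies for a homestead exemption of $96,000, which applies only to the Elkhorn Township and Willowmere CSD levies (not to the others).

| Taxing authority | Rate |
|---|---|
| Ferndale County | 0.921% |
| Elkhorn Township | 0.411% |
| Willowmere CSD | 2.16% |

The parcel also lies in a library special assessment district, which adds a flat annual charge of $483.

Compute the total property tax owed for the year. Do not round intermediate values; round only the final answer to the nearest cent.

Assessed value = $1,520,500 × 0.67 = $1,018,735
Ferndale County: $1,018,735 × 0.00921 = $9,382.54935
Elkhorn Township: ($1,018,735 − $96,000) × 0.00411 = $922,735 × 0.00411 = $3,792.44085
Willowmere CSD: ($1,018,735 − $96,000) × 0.0216 = $922,735 × 0.0216 = $19,931.076
Levies subtotal = $33,106.0662
Total = $33,106.0662 + $483 = $33,589.0662

$33,589.07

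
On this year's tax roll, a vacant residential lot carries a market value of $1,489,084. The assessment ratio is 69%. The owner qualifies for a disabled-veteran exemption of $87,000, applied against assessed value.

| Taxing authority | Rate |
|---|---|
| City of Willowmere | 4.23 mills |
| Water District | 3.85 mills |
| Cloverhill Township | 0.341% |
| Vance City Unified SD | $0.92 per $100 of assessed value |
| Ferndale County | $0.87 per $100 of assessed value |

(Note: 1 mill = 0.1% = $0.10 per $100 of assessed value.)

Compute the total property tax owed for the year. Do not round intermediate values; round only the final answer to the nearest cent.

Assessed value = $1,489,084 × 0.69 = $1,027,467.96
Taxable value = $1,027,467.96 − $87,000 = $940,467.96
City of Willowmere: $940,467.96 × 0.00423 = $3,978.1794708
Water District: $940,467.96 × 0.00385 = $3,620.801646
Cloverhill Township: $940,467.96 × 0.00341 = $3,206.9957436
Vance City Unified SD: $940,467.96 × 0.0092 = $8,652.305232
Ferndale County: $940,467.96 × 0.0087 = $8,182.071252
Total = $27,640.3533444

$27,640.35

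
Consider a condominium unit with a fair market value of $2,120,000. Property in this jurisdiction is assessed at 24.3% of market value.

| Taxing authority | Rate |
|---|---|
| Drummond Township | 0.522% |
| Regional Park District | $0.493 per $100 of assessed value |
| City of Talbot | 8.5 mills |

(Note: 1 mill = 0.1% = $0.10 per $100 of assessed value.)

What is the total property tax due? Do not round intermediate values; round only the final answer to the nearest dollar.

$9,608

Assessed value = $2,120,000 × 0.243 = $515,160
Drummond Township: $515,160 × 0.00522 = $2,689.1352
Regional Park District: $515,160 × 0.00493 = $2,539.7388
City of Talbot: $515,160 × 0.0085 = $4,378.86
Total = $9,607.734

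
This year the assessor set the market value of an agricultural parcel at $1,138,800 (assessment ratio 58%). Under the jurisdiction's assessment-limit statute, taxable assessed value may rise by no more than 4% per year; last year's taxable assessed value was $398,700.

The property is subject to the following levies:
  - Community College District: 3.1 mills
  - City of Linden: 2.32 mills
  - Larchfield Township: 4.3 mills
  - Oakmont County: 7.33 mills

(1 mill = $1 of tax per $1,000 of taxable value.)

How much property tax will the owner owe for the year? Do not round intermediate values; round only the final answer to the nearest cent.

$7,069.75

Uncapped assessed value = $1,138,800 × 0.58 = $660,504
Cap limit = $398,700 × 1.04 = $414,648
Taxable assessed value = min($660,504, $414,648) = $414,648 (cap binds)
Community College District: $414,648 × 0.0031 = $1,285.4088
City of Linden: $414,648 × 0.00232 = $961.98336
Larchfield Township: $414,648 × 0.0043 = $1,782.9864
Oakmont County: $414,648 × 0.00733 = $3,039.36984
Total = $7,069.7484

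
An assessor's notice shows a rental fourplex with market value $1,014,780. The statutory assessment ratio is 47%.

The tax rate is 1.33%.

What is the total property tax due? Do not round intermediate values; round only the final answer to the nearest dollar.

$6,343

Assessed value = $1,014,780 × 0.47 = $476,946.6
Tax = $476,946.6 × 0.0133 = $6,343.38978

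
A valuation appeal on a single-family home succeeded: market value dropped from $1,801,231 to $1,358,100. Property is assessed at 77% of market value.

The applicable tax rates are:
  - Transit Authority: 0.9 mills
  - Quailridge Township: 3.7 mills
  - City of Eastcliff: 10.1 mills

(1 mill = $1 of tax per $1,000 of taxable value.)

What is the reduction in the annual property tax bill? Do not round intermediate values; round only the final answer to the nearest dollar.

Old assessed value = $1,801,231 × 0.77 = $1,386,947.87
New assessed value = $1,358,100 × 0.77 = $1,045,737
Combined rate = 0.0009 + 0.0037 + 0.0101 = 0.0147
Old tax = $1,386,947.87 × 0.0147 = $20,388.133689
New tax = $1,045,737 × 0.0147 = $15,372.3339
Reduction = $20,388.133689 − $15,372.3339 = $5,015.799789

$5,016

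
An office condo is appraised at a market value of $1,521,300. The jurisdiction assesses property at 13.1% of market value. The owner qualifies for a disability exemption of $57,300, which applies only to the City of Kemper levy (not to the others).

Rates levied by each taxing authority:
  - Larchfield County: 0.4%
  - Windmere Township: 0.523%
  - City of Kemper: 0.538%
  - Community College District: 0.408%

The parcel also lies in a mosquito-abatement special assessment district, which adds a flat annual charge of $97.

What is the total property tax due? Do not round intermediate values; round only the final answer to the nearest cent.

$3,513.46

Assessed value = $1,521,300 × 0.131 = $199,290.3
Larchfield County: $199,290.3 × 0.004 = $797.1612
Windmere Township: $199,290.3 × 0.00523 = $1,042.288269
City of Kemper: ($199,290.3 − $57,300) × 0.00538 = $141,990.3 × 0.00538 = $763.907814
Community College District: $199,290.3 × 0.00408 = $813.104424
Levies subtotal = $3,416.461707
Total = $3,416.461707 + $97 = $3,513.461707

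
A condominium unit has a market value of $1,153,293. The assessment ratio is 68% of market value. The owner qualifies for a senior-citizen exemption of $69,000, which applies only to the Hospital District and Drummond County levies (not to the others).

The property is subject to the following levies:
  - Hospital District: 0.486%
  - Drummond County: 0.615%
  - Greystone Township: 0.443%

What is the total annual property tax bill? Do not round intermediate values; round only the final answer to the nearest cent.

Assessed value = $1,153,293 × 0.68 = $784,239.24
Hospital District: ($784,239.24 − $69,000) × 0.00486 = $715,239.24 × 0.00486 = $3,476.0627064
Drummond County: ($784,239.24 − $69,000) × 0.00615 = $715,239.24 × 0.00615 = $4,398.721326
Greystone Township: $784,239.24 × 0.00443 = $3,474.1798332
Total = $11,348.9638656

$11,348.96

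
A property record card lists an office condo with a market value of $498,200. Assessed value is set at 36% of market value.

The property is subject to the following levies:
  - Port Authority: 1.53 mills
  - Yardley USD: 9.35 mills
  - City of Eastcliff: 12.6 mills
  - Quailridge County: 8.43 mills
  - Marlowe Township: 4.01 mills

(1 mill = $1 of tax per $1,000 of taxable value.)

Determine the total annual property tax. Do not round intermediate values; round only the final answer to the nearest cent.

$6,442.32

Assessed value = $498,200 × 0.36 = $179,352
Port Authority: $179,352 × 0.00153 = $274.40856
Yardley USD: $179,352 × 0.00935 = $1,676.9412
City of Eastcliff: $179,352 × 0.0126 = $2,259.8352
Quailridge County: $179,352 × 0.00843 = $1,511.93736
Marlowe Township: $179,352 × 0.00401 = $719.20152
Total = $274.40856 + $1,676.9412 + $2,259.8352 + $1,511.93736 + $719.20152 = $6,442.32384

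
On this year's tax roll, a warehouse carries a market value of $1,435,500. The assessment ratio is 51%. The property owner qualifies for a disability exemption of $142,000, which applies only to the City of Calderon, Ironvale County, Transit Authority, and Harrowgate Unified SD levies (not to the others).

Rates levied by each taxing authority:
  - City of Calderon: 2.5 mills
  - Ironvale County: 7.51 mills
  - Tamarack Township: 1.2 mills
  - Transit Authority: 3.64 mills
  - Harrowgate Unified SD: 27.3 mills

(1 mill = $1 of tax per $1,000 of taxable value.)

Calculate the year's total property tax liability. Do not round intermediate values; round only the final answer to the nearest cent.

Assessed value = $1,435,500 × 0.51 = $732,105
City of Calderon: ($732,105 − $142,000) × 0.0025 = $590,105 × 0.0025 = $1,475.2625
Ironvale County: ($732,105 − $142,000) × 0.00751 = $590,105 × 0.00751 = $4,431.68855
Tamarack Township: $732,105 × 0.0012 = $878.526
Transit Authority: ($732,105 − $142,000) × 0.00364 = $590,105 × 0.00364 = $2,147.9822
Harrowgate Unified SD: ($732,105 − $142,000) × 0.0273 = $590,105 × 0.0273 = $16,109.8665
Total = $25,043.32575

$25,043.33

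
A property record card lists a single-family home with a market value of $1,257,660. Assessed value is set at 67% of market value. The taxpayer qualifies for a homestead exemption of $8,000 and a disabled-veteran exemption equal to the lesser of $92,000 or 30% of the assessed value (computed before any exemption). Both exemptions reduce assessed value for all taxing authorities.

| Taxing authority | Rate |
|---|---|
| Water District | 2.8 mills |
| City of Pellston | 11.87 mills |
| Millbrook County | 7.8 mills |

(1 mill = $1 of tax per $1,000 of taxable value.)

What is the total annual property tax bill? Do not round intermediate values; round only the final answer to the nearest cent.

Assessed value = $1,257,660 × 0.67 = $842,632.2
Disabled-veteran exemption = min($92,000, 30% × $842,632.2) = min($92,000, $252,789.66) = $92,000 (dollar cap binds)
Taxable value = $842,632.2 − $8,000 − $92,000 = $742,632.2
Water District: $742,632.2 × 0.0028 = $2,079.37016
City of Pellston: $742,632.2 × 0.01187 = $8,815.044214
Millbrook County: $742,632.2 × 0.0078 = $5,792.53116
Total = $16,686.945534

$16,686.95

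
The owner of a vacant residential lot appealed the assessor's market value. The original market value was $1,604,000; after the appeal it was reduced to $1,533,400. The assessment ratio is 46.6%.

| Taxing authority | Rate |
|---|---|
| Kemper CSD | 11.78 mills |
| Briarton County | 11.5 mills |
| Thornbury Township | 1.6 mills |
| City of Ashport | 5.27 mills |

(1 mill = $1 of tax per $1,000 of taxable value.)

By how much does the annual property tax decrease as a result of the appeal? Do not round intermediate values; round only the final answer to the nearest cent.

Old assessed value = $1,604,000 × 0.466 = $747,464
New assessed value = $1,533,400 × 0.466 = $714,564.4
Combined rate = 0.01178 + 0.0115 + 0.0016 + 0.00527 = 0.03015
Old tax = $747,464 × 0.03015 = $22,536.0396
New tax = $714,564.4 × 0.03015 = $21,544.11666
Reduction = $22,536.0396 − $21,544.11666 = $991.92294

$991.92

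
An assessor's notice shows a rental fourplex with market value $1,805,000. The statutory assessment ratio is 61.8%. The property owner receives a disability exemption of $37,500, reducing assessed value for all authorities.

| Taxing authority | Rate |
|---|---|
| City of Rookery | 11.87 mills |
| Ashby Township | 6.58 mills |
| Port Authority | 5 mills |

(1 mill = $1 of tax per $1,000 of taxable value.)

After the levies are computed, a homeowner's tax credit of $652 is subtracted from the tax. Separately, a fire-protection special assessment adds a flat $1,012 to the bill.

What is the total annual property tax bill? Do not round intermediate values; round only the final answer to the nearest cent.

$25,638.87

Assessed value = $1,805,000 × 0.618 = $1,115,490
Taxable value = $1,115,490 − $37,500 = $1,077,990
City of Rookery: $1,077,990 × 0.01187 = $12,795.7413
Ashby Township: $1,077,990 × 0.00658 = $7,093.1742
Port Authority: $1,077,990 × 0.005 = $5,389.95
Levies subtotal = $25,278.8655
After credit = $25,278.8655 − $652 = $24,626.8655
Total = $24,626.8655 + $1,012 = $25,638.8655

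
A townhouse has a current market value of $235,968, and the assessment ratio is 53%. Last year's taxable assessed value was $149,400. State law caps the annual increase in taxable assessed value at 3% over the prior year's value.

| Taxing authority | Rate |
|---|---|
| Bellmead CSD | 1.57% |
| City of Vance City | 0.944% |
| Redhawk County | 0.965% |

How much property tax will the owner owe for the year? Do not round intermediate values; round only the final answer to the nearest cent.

Uncapped assessed value = $235,968 × 0.53 = $125,063.04
Cap limit = $149,400 × 1.03 = $153,882
Taxable assessed value = min($125,063.04, $153,882) = $125,063.04 (cap does not bind)
Bellmead CSD: $125,063.04 × 0.0157 = $1,963.489728
City of Vance City: $125,063.04 × 0.00944 = $1,180.5950976
Redhawk County: $125,063.04 × 0.00965 = $1,206.858336
Total = $4,350.9431616

$4,350.94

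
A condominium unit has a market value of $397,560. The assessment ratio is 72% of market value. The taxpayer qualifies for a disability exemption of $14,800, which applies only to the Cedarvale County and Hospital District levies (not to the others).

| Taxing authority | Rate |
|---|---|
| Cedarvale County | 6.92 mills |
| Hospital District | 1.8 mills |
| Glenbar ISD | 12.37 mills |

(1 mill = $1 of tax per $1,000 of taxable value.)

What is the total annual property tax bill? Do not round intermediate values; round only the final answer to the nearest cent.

Assessed value = $397,560 × 0.72 = $286,243.2
Cedarvale County: ($286,243.2 − $14,800) × 0.00692 = $271,443.2 × 0.00692 = $1,878.386944
Hospital District: ($286,243.2 − $14,800) × 0.0018 = $271,443.2 × 0.0018 = $488.59776
Glenbar ISD: $286,243.2 × 0.01237 = $3,540.828384
Total = $5,907.813088

$5,907.81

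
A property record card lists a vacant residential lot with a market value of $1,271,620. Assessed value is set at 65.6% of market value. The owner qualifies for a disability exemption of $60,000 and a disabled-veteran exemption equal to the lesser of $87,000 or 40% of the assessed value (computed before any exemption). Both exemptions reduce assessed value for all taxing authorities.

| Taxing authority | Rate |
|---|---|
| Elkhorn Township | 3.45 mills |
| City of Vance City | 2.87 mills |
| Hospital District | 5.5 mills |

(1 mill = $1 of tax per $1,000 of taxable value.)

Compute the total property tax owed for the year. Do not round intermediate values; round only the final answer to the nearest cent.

Assessed value = $1,271,620 × 0.656 = $834,182.72
Disabled-veteran exemption = min($87,000, 40% × $834,182.72) = min($87,000, $333,673.088) = $87,000 (dollar cap binds)
Taxable value = $834,182.72 − $60,000 − $87,000 = $687,182.72
Elkhorn Township: $687,182.72 × 0.00345 = $2,370.780384
City of Vance City: $687,182.72 × 0.00287 = $1,972.2144064
Hospital District: $687,182.72 × 0.0055 = $3,779.50496
Total = $8,122.4997504

$8,122.50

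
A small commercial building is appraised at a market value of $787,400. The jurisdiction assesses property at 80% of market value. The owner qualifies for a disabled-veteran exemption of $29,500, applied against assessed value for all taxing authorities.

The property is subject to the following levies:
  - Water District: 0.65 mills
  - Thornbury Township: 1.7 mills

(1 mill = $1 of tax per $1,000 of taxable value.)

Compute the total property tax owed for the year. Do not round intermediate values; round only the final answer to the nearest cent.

$1,410.99

Assessed value = $787,400 × 0.8 = $629,920
Taxable value = $629,920 − $29,500 = $600,420
Water District: $600,420 × 0.00065 = $390.273
Thornbury Township: $600,420 × 0.0017 = $1,020.714
Total = $390.273 + $1,020.714 = $1,410.987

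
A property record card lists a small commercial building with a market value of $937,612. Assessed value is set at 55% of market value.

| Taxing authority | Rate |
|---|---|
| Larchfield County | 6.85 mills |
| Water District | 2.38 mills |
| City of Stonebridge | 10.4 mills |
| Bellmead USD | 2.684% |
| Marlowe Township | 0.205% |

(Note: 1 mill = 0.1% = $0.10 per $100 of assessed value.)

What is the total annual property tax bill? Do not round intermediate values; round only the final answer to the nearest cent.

Assessed value = $937,612 × 0.55 = $515,686.6
Larchfield County: $515,686.6 × 0.00685 = $3,532.45321
Water District: $515,686.6 × 0.00238 = $1,227.334108
City of Stonebridge: $515,686.6 × 0.0104 = $5,363.14064
Bellmead USD: $515,686.6 × 0.02684 = $13,841.028344
Marlowe Township: $515,686.6 × 0.00205 = $1,057.15753
Total = $25,021.113832

$25,021.11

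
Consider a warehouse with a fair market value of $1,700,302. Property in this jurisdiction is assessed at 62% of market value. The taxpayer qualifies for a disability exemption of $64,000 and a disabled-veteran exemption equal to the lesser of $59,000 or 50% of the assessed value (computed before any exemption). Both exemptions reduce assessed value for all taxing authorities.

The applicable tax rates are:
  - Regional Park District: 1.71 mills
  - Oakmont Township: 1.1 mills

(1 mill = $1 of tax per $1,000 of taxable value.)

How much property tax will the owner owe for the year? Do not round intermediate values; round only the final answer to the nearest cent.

$2,616.64

Assessed value = $1,700,302 × 0.62 = $1,054,187.24
Disabled-veteran exemption = min($59,000, 50% × $1,054,187.24) = min($59,000, $527,093.62) = $59,000 (dollar cap binds)
Taxable value = $1,054,187.24 − $64,000 − $59,000 = $931,187.24
Regional Park District: $931,187.24 × 0.00171 = $1,592.3301804
Oakmont Township: $931,187.24 × 0.0011 = $1,024.305964
Total = $2,616.6361444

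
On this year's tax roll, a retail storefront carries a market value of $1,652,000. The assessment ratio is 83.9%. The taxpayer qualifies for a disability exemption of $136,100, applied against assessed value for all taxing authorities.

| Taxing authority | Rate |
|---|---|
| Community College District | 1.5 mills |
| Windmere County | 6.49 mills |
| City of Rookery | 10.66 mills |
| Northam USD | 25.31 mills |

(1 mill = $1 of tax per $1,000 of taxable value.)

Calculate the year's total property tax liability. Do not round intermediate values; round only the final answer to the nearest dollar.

Assessed value = $1,652,000 × 0.839 = $1,386,028
Taxable value = $1,386,028 − $136,100 = $1,249,928
Community College District: $1,249,928 × 0.0015 = $1,874.892
Windmere County: $1,249,928 × 0.00649 = $8,112.03272
City of Rookery: $1,249,928 × 0.01066 = $13,324.23248
Northam USD: $1,249,928 × 0.02531 = $31,635.67768
Total = $1,874.892 + $8,112.03272 + $13,324.23248 + $31,635.67768 = $54,946.83488

$54,947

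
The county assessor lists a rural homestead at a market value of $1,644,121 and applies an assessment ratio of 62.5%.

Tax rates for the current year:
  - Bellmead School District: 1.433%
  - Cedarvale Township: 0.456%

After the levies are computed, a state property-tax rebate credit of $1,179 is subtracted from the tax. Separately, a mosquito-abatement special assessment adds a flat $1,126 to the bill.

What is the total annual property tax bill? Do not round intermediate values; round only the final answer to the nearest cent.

$19,357.90

Assessed value = $1,644,121 × 0.625 = $1,027,575.625
Bellmead School District: $1,027,575.625 × 0.01433 = $14,725.15870625
Cedarvale Township: $1,027,575.625 × 0.00456 = $4,685.74485
Levies subtotal = $19,410.90355625
After credit = $19,410.90355625 − $1,179 = $18,231.90355625
Total = $18,231.90355625 + $1,126 = $19,357.90355625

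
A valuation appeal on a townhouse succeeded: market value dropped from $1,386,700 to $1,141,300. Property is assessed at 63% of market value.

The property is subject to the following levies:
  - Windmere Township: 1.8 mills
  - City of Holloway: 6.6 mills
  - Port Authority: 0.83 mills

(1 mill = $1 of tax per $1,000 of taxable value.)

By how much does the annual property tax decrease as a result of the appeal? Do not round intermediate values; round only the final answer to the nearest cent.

$1,426.98

Old assessed value = $1,386,700 × 0.63 = $873,621
New assessed value = $1,141,300 × 0.63 = $719,019
Combined rate = 0.0018 + 0.0066 + 0.00083 = 0.00923
Old tax = $873,621 × 0.00923 = $8,063.52183
New tax = $719,019 × 0.00923 = $6,636.54537
Reduction = $8,063.52183 − $6,636.54537 = $1,426.97646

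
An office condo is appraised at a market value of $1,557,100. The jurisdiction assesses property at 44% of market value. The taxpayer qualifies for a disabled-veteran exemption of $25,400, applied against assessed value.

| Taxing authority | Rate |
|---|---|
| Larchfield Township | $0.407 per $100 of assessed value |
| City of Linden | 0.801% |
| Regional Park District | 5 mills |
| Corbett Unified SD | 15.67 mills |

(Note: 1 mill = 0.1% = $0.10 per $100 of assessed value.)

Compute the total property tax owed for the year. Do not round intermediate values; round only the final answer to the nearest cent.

$21,605.96

Assessed value = $1,557,100 × 0.44 = $685,124
Taxable value = $685,124 − $25,400 = $659,724
Larchfield Township: $659,724 × 0.00407 = $2,685.07668
City of Linden: $659,724 × 0.00801 = $5,284.38924
Regional Park District: $659,724 × 0.005 = $3,298.62
Corbett Unified SD: $659,724 × 0.01567 = $10,337.87508
Total = $21,605.961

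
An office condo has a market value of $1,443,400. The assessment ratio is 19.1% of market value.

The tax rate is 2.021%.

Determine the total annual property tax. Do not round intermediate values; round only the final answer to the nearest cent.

$5,571.68

Assessed value = $1,443,400 × 0.191 = $275,689.4
Tax = $275,689.4 × 0.02021 = $5,571.682774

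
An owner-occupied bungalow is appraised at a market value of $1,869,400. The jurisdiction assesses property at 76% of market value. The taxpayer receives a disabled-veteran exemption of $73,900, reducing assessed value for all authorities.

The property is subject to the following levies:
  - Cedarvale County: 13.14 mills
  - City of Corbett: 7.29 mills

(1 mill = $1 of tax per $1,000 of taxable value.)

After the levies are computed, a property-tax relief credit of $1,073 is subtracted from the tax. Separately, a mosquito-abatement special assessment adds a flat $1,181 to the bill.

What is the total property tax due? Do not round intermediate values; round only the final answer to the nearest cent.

Assessed value = $1,869,400 × 0.76 = $1,420,744
Taxable value = $1,420,744 − $73,900 = $1,346,844
Cedarvale County: $1,346,844 × 0.01314 = $17,697.53016
City of Corbett: $1,346,844 × 0.00729 = $9,818.49276
Levies subtotal = $27,516.02292
After credit = $27,516.02292 − $1,073 = $26,443.02292
Total = $26,443.02292 + $1,181 = $27,624.02292

$27,624.02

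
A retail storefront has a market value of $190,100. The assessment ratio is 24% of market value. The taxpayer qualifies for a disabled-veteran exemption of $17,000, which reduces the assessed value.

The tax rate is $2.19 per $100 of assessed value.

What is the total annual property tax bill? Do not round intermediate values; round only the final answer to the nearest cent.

$626.87

Assessed value = $190,100 × 0.24 = $45,624
Taxable value = $45,624 − $17,000 = $28,624
Tax = $28,624 × 0.0219 = $626.8656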